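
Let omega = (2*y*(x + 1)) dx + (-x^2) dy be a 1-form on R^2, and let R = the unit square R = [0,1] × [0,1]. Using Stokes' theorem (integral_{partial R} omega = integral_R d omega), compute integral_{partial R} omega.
integral_(partial R) omega = -4

Stokes: integral_partial_R omega = integral_R d omega with d omega = (∂Q/∂x - ∂P/∂y) dx ∧ dy.
  ∂Q/∂x = -2*x
  ∂P/∂y = 2*x + 2
  integrand = ∂Q/∂x - ∂P/∂y = -4*x - 2.
Integrating over R: integral_0^1 integral_0^1 (-4*x - 2) dx dy = -4.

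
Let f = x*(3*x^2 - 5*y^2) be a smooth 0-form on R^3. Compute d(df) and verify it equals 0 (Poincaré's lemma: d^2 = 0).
d(df) = 0

Step 1: df = sum_i (∂f/∂x_i) dx_i = (9*x^2 - 5*y^2) dx + (-10*x*y) dy + (0) dz.
Step 2: Apply d again. Using the 1-form formula, the coefficient of dx ∧ dy in d(df) is ∂^2 f/∂x ∂y - ∂^2 f/∂y ∂x = (-10*y) - (-10*y) = 0 (equality of mixed partials for smooth f).
Similarly for dx ∧ dz and dy ∧ dz — all coefficients vanish. So d(df) = 0.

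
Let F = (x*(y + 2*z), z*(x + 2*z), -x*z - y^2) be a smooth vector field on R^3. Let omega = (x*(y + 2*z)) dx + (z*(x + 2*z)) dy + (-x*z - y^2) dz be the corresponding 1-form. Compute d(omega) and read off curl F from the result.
d(omega) = (-x - 2*y - 4*z) dy ∧ dz + (2*x + z) dz ∧ dx + (-x + z) dx ∧ dy; curl F = (-x - 2*y - 4*z, 2*x + z, -x + z)

d omega = sum_{i<j} (∂f_j/∂x_i - ∂f_i/∂x_j) dx_i ∧ dx_j. Under the identification (dy ∧ dz, dz ∧ dx, dx ∧ dy) ↔ (e_x, e_y, e_z), the coefficients are exactly the components of curl F. Compute:
  ∂R/∂y - ∂Q/∂z = (-2*y) - (x + 4*z) = -x - 2*y - 4*z
  ∂P/∂z - ∂R/∂x = (2*x) - (-z) = 2*x + z
  ∂Q/∂x - ∂P/∂y = (z) - (x) = -x + z.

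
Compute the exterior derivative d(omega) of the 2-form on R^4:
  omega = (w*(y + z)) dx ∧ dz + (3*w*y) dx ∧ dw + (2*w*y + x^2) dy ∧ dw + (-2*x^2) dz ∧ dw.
d(omega) = (-w) dx ∧ dy ∧ dz + (-4*x + y + z) dx ∧ dz ∧ dw + (-3*w + 2*x) dx ∧ dy ∧ dw

For a 2-form omega = sum_{i<j} g_{ij} dx_i ∧ dx_j, the exterior derivative is
  d(omega) = sum_{i<j} d(g_{ij}) ∧ dx_i ∧ dx_j = sum_{i<j, k} (∂g_{ij}/∂x_k) dx_k ∧ dx_i ∧ dx_j.
Expand each term, using dx_k ∧ dx_i ∧ dx_j = sgn(permutation) dx_{(a)} ∧ dx_{(b)} ∧ dx_{(c)} with (a < b < c) sorted:
  d(w*(y + z)) includes (∂/∂y)(w*(y + z)) dy = (w) dy, which multiplied by dx ∧ dz gives (-w) dx ∧ dy ∧ dz
  d(w*(y + z)) includes (∂/∂w)(w*(y + z)) dw = (y + z) dw, which multiplied by dx ∧ dz gives (y + z) dx ∧ dz ∧ dw
  d(3*w*y) includes (∂/∂y)(3*w*y) dy = (3*w) dy, which multiplied by dx ∧ dw gives (-3*w) dx ∧ dy ∧ dw
  d(2*w*y + x^2) includes (∂/∂x)(2*w*y + x^2) dx = (2*x) dx, which multiplied by dy ∧ dw gives (2*x) dx ∧ dy ∧ dw
  d(-2*x^2) includes (∂/∂x)(-2*x^2) dx = (-4*x) dx, which multiplied by dz ∧ dw gives (-4*x) dx ∧ dz ∧ dw
Collecting like 3-forms: d(omega) = (-w) dx ∧ dy ∧ dz + (-4*x + y + z) dx ∧ dz ∧ dw + (-3*w + 2*x) dx ∧ dy ∧ dw.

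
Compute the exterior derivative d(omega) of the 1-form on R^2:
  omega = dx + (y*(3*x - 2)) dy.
d(omega) = (3*y) dx ∧ dy

For a 1-form omega = sum_i f_i dx_i, the exterior derivative is
  d(omega) = sum_{i < j} (∂f_j/∂x_i - ∂f_i/∂x_j) dx_i ∧ dx_j.
  coefficient of dx ∧ dy: ∂f_2/∂x - ∂f_1/∂y = ∂(y*(3*x - 2))/∂x - ∂(1)/∂y = 3*y
Assembling: d(omega) = (3*y) dx ∧ dy.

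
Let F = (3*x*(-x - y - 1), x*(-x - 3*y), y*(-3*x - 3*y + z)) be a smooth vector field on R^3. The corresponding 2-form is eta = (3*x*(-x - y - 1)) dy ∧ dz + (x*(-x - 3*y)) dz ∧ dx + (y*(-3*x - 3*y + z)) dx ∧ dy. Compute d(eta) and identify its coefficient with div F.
d(eta) = (-9*x - 2*y - 3) dx ∧ dy ∧ dz; div F = -9*x - 2*y - 3

For a 2-form in R^3 of the form above, applying d gives a 3-form with coefficient ∂P/∂x + ∂Q/∂y + ∂R/∂z:
  ∂P/∂x = -6*x - 3*y - 3
  ∂Q/∂y = -3*x
  ∂R/∂z = y
Sum = -9*x - 2*y - 3, which is exactly div F.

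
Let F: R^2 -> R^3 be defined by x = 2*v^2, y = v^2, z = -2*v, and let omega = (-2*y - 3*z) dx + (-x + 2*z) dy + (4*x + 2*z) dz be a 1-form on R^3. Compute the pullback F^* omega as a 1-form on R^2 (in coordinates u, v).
F^* omega = (-12*v^3 + 8*v) dv

Using F^*(f dg) = (f ∘ F) d(g ∘ F), substitute each coordinate x_i by F_i(u, v) in f_i, and replace dx_i by d F_i = (∂F_i/∂u) du + (∂F_i/∂v) dv.
  For the x component: f_1(F) = 2*v*(3 - v); d F_1 = (0) du + (4*v) dv
  For the y component: f_2(F) = 2*v*(-v - 2); d F_2 = (0) du + (2*v) dv
  For the z component: f_3(F) = 4*v*(2*v - 1); d F_3 = (0) du + (-2) dv
Combining and collecting du, dv coefficients:
  coeff of du: 0
  coeff of dv: -12*v^3 + 8*v
F^* omega = (-12*v^3 + 8*v) dv.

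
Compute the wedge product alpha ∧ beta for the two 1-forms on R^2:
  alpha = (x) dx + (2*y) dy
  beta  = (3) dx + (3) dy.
alpha ∧ beta = (3*x - 6*y) dx ∧ dy

Distribute the wedge, using dx_i ∧ dx_j = -dx_j ∧ dx_i and dx_i ∧ dx_i = 0. For each pair (i, j) with i < j, the coefficient of dx_i ∧ dx_j in alpha ∧ beta is (alpha_i * beta_j - alpha_j * beta_i). Collecting: alpha ∧ beta = (3*x - 6*y) dx ∧ dy.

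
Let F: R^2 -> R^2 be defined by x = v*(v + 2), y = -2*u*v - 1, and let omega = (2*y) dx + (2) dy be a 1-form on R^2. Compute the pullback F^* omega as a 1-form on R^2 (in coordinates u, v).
F^* omega = (-4*v) du + (-8*u*v^2 - 8*u*v - 4*u - 4*v - 4) dv

Using F^*(f dg) = (f ∘ F) d(g ∘ F), substitute each coordinate x_i by F_i(u, v) in f_i, and replace dx_i by d F_i = (∂F_i/∂u) du + (∂F_i/∂v) dv.
  For the x component: f_1(F) = -4*u*v - 2; d F_1 = (0) du + (2*v + 2) dv
  For the y component: f_2(F) = 2; d F_2 = (-2*v) du + (-2*u) dv
Combining and collecting du, dv coefficients:
  coeff of du: -4*v
  coeff of dv: -8*u*v^2 - 8*u*v - 4*u - 4*v - 4
F^* omega = (-4*v) du + (-8*u*v^2 - 8*u*v - 4*u - 4*v - 4) dv.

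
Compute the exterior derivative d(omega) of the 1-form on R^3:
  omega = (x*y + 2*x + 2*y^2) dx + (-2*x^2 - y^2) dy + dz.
d(omega) = (-5*x - 4*y) dx ∧ dy

For a 1-form omega = sum_i f_i dx_i, the exterior derivative is
  d(omega) = sum_{i < j} (∂f_j/∂x_i - ∂f_i/∂x_j) dx_i ∧ dx_j.
  coefficient of dx ∧ dy: ∂f_2/∂x - ∂f_1/∂y = ∂(-2*x^2 - y^2)/∂x - ∂(x*y + 2*x + 2*y^2)/∂y = -5*x - 4*y
Assembling: d(omega) = (-5*x - 4*y) dx ∧ dy.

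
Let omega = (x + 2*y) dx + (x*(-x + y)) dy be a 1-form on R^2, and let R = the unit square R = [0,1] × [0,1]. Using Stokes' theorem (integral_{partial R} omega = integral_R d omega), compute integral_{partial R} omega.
integral_(partial R) omega = -5/2

Stokes: integral_partial_R omega = integral_R d omega with d omega = (∂Q/∂x - ∂P/∂y) dx ∧ dy.
  ∂Q/∂x = -2*x + y
  ∂P/∂y = 2
  integrand = ∂Q/∂x - ∂P/∂y = -2*x + y - 2.
Integrating over R: integral_0^1 integral_0^1 (-2*x + y - 2) dx dy = -5/2.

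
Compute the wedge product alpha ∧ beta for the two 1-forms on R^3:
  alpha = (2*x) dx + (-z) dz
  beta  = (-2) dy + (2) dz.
alpha ∧ beta = (-4*x) dx ∧ dy + (4*x) dx ∧ dz + (-2*z) dy ∧ dz

Distribute the wedge, using dx_i ∧ dx_j = -dx_j ∧ dx_i and dx_i ∧ dx_i = 0. For each pair (i, j) with i < j, the coefficient of dx_i ∧ dx_j in alpha ∧ beta is (alpha_i * beta_j - alpha_j * beta_i). Collecting: alpha ∧ beta = (-4*x) dx ∧ dy + (4*x) dx ∧ dz + (-2*z) dy ∧ dz.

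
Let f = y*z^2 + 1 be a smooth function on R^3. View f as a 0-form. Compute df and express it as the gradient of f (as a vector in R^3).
df = (0) dx + (z^2) dy + (2*y*z) dz; grad f = (0, z^2, 2*y*z)

For a 0-form f, d f = (∂f/∂x) dx + (∂f/∂y) dy + (∂f/∂z) dz. The components of the vector representation are exactly the entries of grad f in Cartesian coordinates:
  ∂f/∂x = 0
  ∂f/∂y = z^2
  ∂f/∂z = 2*y*z.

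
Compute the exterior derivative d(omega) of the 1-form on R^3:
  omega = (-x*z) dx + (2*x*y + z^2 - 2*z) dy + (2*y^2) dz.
d(omega) = (2*y) dx ∧ dy + (x) dx ∧ dz + (4*y - 2*z + 2) dy ∧ dz

For a 1-form omega = sum_i f_i dx_i, the exterior derivative is
  d(omega) = sum_{i < j} (∂f_j/∂x_i - ∂f_i/∂x_j) dx_i ∧ dx_j.
  coefficient of dx ∧ dy: ∂f_2/∂x - ∂f_1/∂y = ∂(2*x*y + z^2 - 2*z)/∂x - ∂(-x*z)/∂y = 2*y
  coefficient of dx ∧ dz: ∂f_3/∂x - ∂f_1/∂z = ∂(2*y^2)/∂x - ∂(-x*z)/∂z = x
  coefficient of dy ∧ dz: ∂f_3/∂y - ∂f_2/∂z = ∂(2*y^2)/∂y - ∂(2*x*y + z^2 - 2*z)/∂z = 4*y - 2*z + 2
Assembling: d(omega) = (2*y) dx ∧ dy + (x) dx ∧ dz + (4*y - 2*z + 2) dy ∧ dz.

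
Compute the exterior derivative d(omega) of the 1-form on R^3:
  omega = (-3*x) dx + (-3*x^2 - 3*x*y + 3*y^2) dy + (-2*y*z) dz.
d(omega) = (-6*x - 3*y) dx ∧ dy + (-2*z) dy ∧ dz

For a 1-form omega = sum_i f_i dx_i, the exterior derivative is
  d(omega) = sum_{i < j} (∂f_j/∂x_i - ∂f_i/∂x_j) dx_i ∧ dx_j.
  coefficient of dx ∧ dy: ∂f_2/∂x - ∂f_1/∂y = ∂(-3*x^2 - 3*x*y + 3*y^2)/∂x - ∂(-3*x)/∂y = -6*x - 3*y
  coefficient of dy ∧ dz: ∂f_3/∂y - ∂f_2/∂z = ∂(-2*y*z)/∂y - ∂(-3*x^2 - 3*x*y + 3*y^2)/∂z = -2*z
Assembling: d(omega) = (-6*x - 3*y) dx ∧ dy + (-2*z) dy ∧ dz.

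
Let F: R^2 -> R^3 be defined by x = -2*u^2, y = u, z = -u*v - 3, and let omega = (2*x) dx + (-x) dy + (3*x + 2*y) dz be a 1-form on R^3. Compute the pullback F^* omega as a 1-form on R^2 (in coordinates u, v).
F^* omega = (2*u*(8*u^2 + 3*u*v + u - v)) du + (u^2*(6*u - 2)) dv

Using F^*(f dg) = (f ∘ F) d(g ∘ F), substitute each coordinate x_i by F_i(u, v) in f_i, and replace dx_i by d F_i = (∂F_i/∂u) du + (∂F_i/∂v) dv.
  For the x component: f_1(F) = -4*u^2; d F_1 = (-4*u) du + (0) dv
  For the y component: f_2(F) = 2*u^2; d F_2 = (1) du + (0) dv
  For the z component: f_3(F) = 2*u*(1 - 3*u); d F_3 = (-v) du + (-u) dv
Combining and collecting du, dv coefficients:
  coeff of du: 2*u*(8*u^2 + 3*u*v + u - v)
  coeff of dv: u^2*(6*u - 2)
F^* omega = (2*u*(8*u^2 + 3*u*v + u - v)) du + (u^2*(6*u - 2)) dv.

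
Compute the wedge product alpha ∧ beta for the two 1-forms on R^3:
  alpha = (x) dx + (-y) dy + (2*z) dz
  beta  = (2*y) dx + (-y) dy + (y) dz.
alpha ∧ beta = (y*(-x + 2*y)) dx ∧ dy + (y*(x - 4*z)) dx ∧ dz + (y*(-y + 2*z)) dy ∧ dz

Distribute the wedge, using dx_i ∧ dx_j = -dx_j ∧ dx_i and dx_i ∧ dx_i = 0. For each pair (i, j) with i < j, the coefficient of dx_i ∧ dx_j in alpha ∧ beta is (alpha_i * beta_j - alpha_j * beta_i). Collecting: alpha ∧ beta = (y*(-x + 2*y)) dx ∧ dy + (y*(x - 4*z)) dx ∧ dz + (y*(-y + 2*z)) dy ∧ dz.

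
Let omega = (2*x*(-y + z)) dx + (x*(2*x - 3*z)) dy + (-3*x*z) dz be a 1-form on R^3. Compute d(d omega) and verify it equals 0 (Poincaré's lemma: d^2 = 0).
d(d omega) = 0

Step 1: d omega = sum_{i<j} (∂f_j/∂x_i - ∂f_i/∂x_j) dx_i ∧ dx_j:
  coeff of dx ∧ dy: 6*x - 3*z
  coeff of dx ∧ dz: -2*x - 3*z
  coeff of dy ∧ dz: 3*x
Step 2: Apply d again to each 2-form coefficient. The only possible 3-form in R^3 is dx ∧ dy ∧ dz, with coefficient
  ∂(coeff of dy∧dz)/∂x - ∂(coeff of dx∧dz)/∂y + ∂(coeff of dx∧dy)/∂z
  = ∂/∂x (3*x) - ∂/∂y (-2*x - 3*z) + ∂/∂z (6*x - 3*z).
Each of these terms simplifies to sums of mixed partials that cancel in pairs. The result is 0 (by equality of mixed partials for smooth functions — Schwarz / Clairaut).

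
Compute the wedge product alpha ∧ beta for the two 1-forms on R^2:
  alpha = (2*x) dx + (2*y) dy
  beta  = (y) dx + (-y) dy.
alpha ∧ beta = (-2*y*(x + y)) dx ∧ dy

Distribute the wedge, using dx_i ∧ dx_j = -dx_j ∧ dx_i and dx_i ∧ dx_i = 0. For each pair (i, j) with i < j, the coefficient of dx_i ∧ dx_j in alpha ∧ beta is (alpha_i * beta_j - alpha_j * beta_i). Collecting: alpha ∧ beta = (-2*y*(x + y)) dx ∧ dy.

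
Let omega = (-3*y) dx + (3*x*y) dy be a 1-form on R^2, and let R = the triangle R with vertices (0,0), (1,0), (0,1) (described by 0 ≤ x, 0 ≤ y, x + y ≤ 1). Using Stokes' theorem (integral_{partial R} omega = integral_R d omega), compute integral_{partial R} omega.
integral_(partial R) omega = 2

Stokes: integral_partial_R omega = integral_R d omega with d omega = (∂Q/∂x - ∂P/∂y) dx ∧ dy.
  ∂Q/∂x = 3*y
  ∂P/∂y = -3
  integrand = ∂Q/∂x - ∂P/∂y = 3*y + 3.
Integrating over R: integral_0^1 integral_0^{1-x} (3*y + 3) dy dx = 2.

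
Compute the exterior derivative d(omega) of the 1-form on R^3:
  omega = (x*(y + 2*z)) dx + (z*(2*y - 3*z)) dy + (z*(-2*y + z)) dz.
d(omega) = (-x) dx ∧ dy + (-2*x) dx ∧ dz + (-2*y + 4*z) dy ∧ dz

For a 1-form omega = sum_i f_i dx_i, the exterior derivative is
  d(omega) = sum_{i < j} (∂f_j/∂x_i - ∂f_i/∂x_j) dx_i ∧ dx_j.
  coefficient of dx ∧ dy: ∂f_2/∂x - ∂f_1/∂y = ∂(z*(2*y - 3*z))/∂x - ∂(x*(y + 2*z))/∂y = -x
  coefficient of dx ∧ dz: ∂f_3/∂x - ∂f_1/∂z = ∂(z*(-2*y + z))/∂x - ∂(x*(y + 2*z))/∂z = -2*x
  coefficient of dy ∧ dz: ∂f_3/∂y - ∂f_2/∂z = ∂(z*(-2*y + z))/∂y - ∂(z*(2*y - 3*z))/∂z = -2*y + 4*z
Assembling: d(omega) = (-x) dx ∧ dy + (-2*x) dx ∧ dz + (-2*y + 4*z) dy ∧ dz.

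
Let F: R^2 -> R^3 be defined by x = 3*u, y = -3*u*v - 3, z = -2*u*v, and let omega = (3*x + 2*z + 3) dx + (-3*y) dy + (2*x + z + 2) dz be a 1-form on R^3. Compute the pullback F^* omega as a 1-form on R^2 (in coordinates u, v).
F^* omega = (-23*u*v^2 - 24*u*v + 27*u - 31*v + 9) du + (u*(-23*u*v - 12*u - 31)) dv

Using F^*(f dg) = (f ∘ F) d(g ∘ F), substitute each coordinate x_i by F_i(u, v) in f_i, and replace dx_i by d F_i = (∂F_i/∂u) du + (∂F_i/∂v) dv.
  For the x component: f_1(F) = -4*u*v + 9*u + 3; d F_1 = (3) du + (0) dv
  For the y component: f_2(F) = 9*u*v + 9; d F_2 = (-3*v) du + (-3*u) dv
  For the z component: f_3(F) = -2*u*v + 6*u + 2; d F_3 = (-2*v) du + (-2*u) dv
Combining and collecting du, dv coefficients:
  coeff of du: -23*u*v^2 - 24*u*v + 27*u - 31*v + 9
  coeff of dv: u*(-23*u*v - 12*u - 31)
F^* omega = (-23*u*v^2 - 24*u*v + 27*u - 31*v + 9) du + (u*(-23*u*v - 12*u - 31)) dv.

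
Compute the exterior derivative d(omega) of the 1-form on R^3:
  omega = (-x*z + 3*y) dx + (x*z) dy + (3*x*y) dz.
d(omega) = (z - 3) dx ∧ dy + (x + 3*y) dx ∧ dz + (2*x) dy ∧ dz

For a 1-form omega = sum_i f_i dx_i, the exterior derivative is
  d(omega) = sum_{i < j} (∂f_j/∂x_i - ∂f_i/∂x_j) dx_i ∧ dx_j.
  coefficient of dx ∧ dy: ∂f_2/∂x - ∂f_1/∂y = ∂(x*z)/∂x - ∂(-x*z + 3*y)/∂y = z - 3
  coefficient of dx ∧ dz: ∂f_3/∂x - ∂f_1/∂z = ∂(3*x*y)/∂x - ∂(-x*z + 3*y)/∂z = x + 3*y
  coefficient of dy ∧ dz: ∂f_3/∂y - ∂f_2/∂z = ∂(3*x*y)/∂y - ∂(x*z)/∂z = 2*x
Assembling: d(omega) = (z - 3) dx ∧ dy + (x + 3*y) dx ∧ dz + (2*x) dy ∧ dz.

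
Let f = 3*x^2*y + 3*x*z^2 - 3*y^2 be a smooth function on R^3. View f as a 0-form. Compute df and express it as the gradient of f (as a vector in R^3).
df = (6*x*y + 3*z^2) dx + (3*x^2 - 6*y) dy + (6*x*z) dz; grad f = (6*x*y + 3*z^2, 3*x^2 - 6*y, 6*x*z)

For a 0-form f, d f = (∂f/∂x) dx + (∂f/∂y) dy + (∂f/∂z) dz. The components of the vector representation are exactly the entries of grad f in Cartesian coordinates:
  ∂f/∂x = 6*x*y + 3*z^2
  ∂f/∂y = 3*x^2 - 6*y
  ∂f/∂z = 6*x*z.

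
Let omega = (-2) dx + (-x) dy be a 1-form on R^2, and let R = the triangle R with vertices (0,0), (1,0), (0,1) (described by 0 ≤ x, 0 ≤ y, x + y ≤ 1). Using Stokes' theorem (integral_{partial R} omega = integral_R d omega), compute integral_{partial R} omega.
integral_(partial R) omega = -1/2

Stokes: integral_partial_R omega = integral_R d omega with d omega = (∂Q/∂x - ∂P/∂y) dx ∧ dy.
  ∂Q/∂x = -1
  ∂P/∂y = 0
  integrand = ∂Q/∂x - ∂P/∂y = -1.
Integrating over R: integral_0^1 integral_0^{1-x} (-1) dy dx = -1/2.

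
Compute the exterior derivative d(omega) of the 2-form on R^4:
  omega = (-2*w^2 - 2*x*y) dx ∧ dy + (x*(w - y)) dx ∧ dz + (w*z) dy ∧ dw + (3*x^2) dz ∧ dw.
d(omega) = (-4*w) dx ∧ dy ∧ dw + (x) dx ∧ dy ∧ dz + (7*x) dx ∧ dz ∧ dw + (-w) dy ∧ dz ∧ dw

For a 2-form omega = sum_{i<j} g_{ij} dx_i ∧ dx_j, the exterior derivative is
  d(omega) = sum_{i<j} d(g_{ij}) ∧ dx_i ∧ dx_j = sum_{i<j, k} (∂g_{ij}/∂x_k) dx_k ∧ dx_i ∧ dx_j.
Expand each term, using dx_k ∧ dx_i ∧ dx_j = sgn(permutation) dx_{(a)} ∧ dx_{(b)} ∧ dx_{(c)} with (a < b < c) sorted:
  d(-2*w^2 - 2*x*y) includes (∂/∂w)(-2*w^2 - 2*x*y) dw = (-4*w) dw, which multiplied by dx ∧ dy gives (-4*w) dx ∧ dy ∧ dw
  d(x*(w - y)) includes (∂/∂y)(x*(w - y)) dy = (-x) dy, which multiplied by dx ∧ dz gives (x) dx ∧ dy ∧ dz
  d(x*(w - y)) includes (∂/∂w)(x*(w - y)) dw = (x) dw, which multiplied by dx ∧ dz gives (x) dx ∧ dz ∧ dw
  d(w*z) includes (∂/∂z)(w*z) dz = (w) dz, which multiplied by dy ∧ dw gives (-w) dy ∧ dz ∧ dw
  d(3*x^2) includes (∂/∂x)(3*x^2) dx = (6*x) dx, which multiplied by dz ∧ dw gives (6*x) dx ∧ dz ∧ dw
Collecting like 3-forms: d(omega) = (-4*w) dx ∧ dy ∧ dw + (x) dx ∧ dy ∧ dz + (7*x) dx ∧ dz ∧ dw + (-w) dy ∧ dz ∧ dw.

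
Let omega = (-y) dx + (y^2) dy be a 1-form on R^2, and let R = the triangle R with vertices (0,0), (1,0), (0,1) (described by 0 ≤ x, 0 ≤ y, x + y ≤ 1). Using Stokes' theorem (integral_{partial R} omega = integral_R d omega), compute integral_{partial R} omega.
integral_(partial R) omega = 1/2

Stokes: integral_partial_R omega = integral_R d omega with d omega = (∂Q/∂x - ∂P/∂y) dx ∧ dy.
  ∂Q/∂x = 0
  ∂P/∂y = -1
  integrand = ∂Q/∂x - ∂P/∂y = 1.
Integrating over R: integral_0^1 integral_0^{1-x} (1) dy dx = 1/2.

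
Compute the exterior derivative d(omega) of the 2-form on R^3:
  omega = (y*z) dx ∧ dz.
d(omega) = (-z) dx ∧ dy ∧ dz

For a 2-form omega = sum_{i<j} g_{ij} dx_i ∧ dx_j, the exterior derivative is
  d(omega) = sum_{i<j} d(g_{ij}) ∧ dx_i ∧ dx_j = sum_{i<j, k} (∂g_{ij}/∂x_k) dx_k ∧ dx_i ∧ dx_j.
Expand each term, using dx_k ∧ dx_i ∧ dx_j = sgn(permutation) dx_{(a)} ∧ dx_{(b)} ∧ dx_{(c)} with (a < b < c) sorted:
  d(y*z) includes (∂/∂y)(y*z) dy = (z) dy, which multiplied by dx ∧ dz gives (-z) dx ∧ dy ∧ dz
Collecting like 3-forms: d(omega) = (-z) dx ∧ dy ∧ dz.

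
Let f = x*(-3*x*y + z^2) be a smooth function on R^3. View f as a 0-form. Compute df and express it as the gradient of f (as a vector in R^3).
df = (-6*x*y + z^2) dx + (-3*x^2) dy + (2*x*z) dz; grad f = (-6*x*y + z^2, -3*x^2, 2*x*z)

For a 0-form f, d f = (∂f/∂x) dx + (∂f/∂y) dy + (∂f/∂z) dz. The components of the vector representation are exactly the entries of grad f in Cartesian coordinates:
  ∂f/∂x = -6*x*y + z^2
  ∂f/∂y = -3*x^2
  ∂f/∂z = 2*x*z.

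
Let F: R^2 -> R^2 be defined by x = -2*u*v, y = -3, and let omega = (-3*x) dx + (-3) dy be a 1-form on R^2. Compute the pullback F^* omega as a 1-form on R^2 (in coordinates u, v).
F^* omega = (-12*u*v^2) du + (-12*u^2*v) dv

Using F^*(f dg) = (f ∘ F) d(g ∘ F), substitute each coordinate x_i by F_i(u, v) in f_i, and replace dx_i by d F_i = (∂F_i/∂u) du + (∂F_i/∂v) dv.
  For the x component: f_1(F) = 6*u*v; d F_1 = (-2*v) du + (-2*u) dv
  For the y component: f_2(F) = -3; d F_2 = (0) du + (0) dv
Combining and collecting du, dv coefficients:
  coeff of du: -12*u*v^2
  coeff of dv: -12*u^2*v
F^* omega = (-12*u*v^2) du + (-12*u^2*v) dv.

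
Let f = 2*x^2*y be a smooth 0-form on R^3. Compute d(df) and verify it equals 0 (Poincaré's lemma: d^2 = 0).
d(df) = 0

Step 1: df = sum_i (∂f/∂x_i) dx_i = (4*x*y) dx + (2*x^2) dy + (0) dz.
Step 2: Apply d again. Using the 1-form formula, the coefficient of dx ∧ dy in d(df) is ∂^2 f/∂x ∂y - ∂^2 f/∂y ∂x = (4*x) - (4*x) = 0 (equality of mixed partials for smooth f).
Similarly for dx ∧ dz and dy ∧ dz — all coefficients vanish. So d(df) = 0.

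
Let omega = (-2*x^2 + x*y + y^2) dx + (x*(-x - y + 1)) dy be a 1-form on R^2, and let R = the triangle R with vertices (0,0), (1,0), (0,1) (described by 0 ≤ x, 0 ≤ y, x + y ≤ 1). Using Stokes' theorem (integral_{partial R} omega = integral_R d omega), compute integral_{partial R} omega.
integral_(partial R) omega = -1/2

Stokes: integral_partial_R omega = integral_R d omega with d omega = (∂Q/∂x - ∂P/∂y) dx ∧ dy.
  ∂Q/∂x = -2*x - y + 1
  ∂P/∂y = x + 2*y
  integrand = ∂Q/∂x - ∂P/∂y = -3*x - 3*y + 1.
Integrating over R: integral_0^1 integral_0^{1-x} (-3*x - 3*y + 1) dy dx = -1/2.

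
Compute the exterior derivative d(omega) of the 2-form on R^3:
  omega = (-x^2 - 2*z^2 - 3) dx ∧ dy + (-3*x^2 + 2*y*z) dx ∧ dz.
d(omega) = (-6*z) dx ∧ dy ∧ dz

For a 2-form omega = sum_{i<j} g_{ij} dx_i ∧ dx_j, the exterior derivative is
  d(omega) = sum_{i<j} d(g_{ij}) ∧ dx_i ∧ dx_j = sum_{i<j, k} (∂g_{ij}/∂x_k) dx_k ∧ dx_i ∧ dx_j.
Expand each term, using dx_k ∧ dx_i ∧ dx_j = sgn(permutation) dx_{(a)} ∧ dx_{(b)} ∧ dx_{(c)} with (a < b < c) sorted:
  d(-x^2 - 2*z^2 - 3) includes (∂/∂z)(-x^2 - 2*z^2 - 3) dz = (-4*z) dz, which multiplied by dx ∧ dy gives (-4*z) dx ∧ dy ∧ dz
  d(-3*x^2 + 2*y*z) includes (∂/∂y)(-3*x^2 + 2*y*z) dy = (2*z) dy, which multiplied by dx ∧ dz gives (-2*z) dx ∧ dy ∧ dz
Collecting like 3-forms: d(omega) = (-6*z) dx ∧ dy ∧ dz.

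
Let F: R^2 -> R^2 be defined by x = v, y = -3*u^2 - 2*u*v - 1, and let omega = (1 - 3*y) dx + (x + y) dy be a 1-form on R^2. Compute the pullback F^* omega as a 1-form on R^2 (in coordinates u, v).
F^* omega = (18*u^3 + 18*u^2*v + 4*u*v^2 - 6*u*v + 6*u - 2*v^2 + 2*v) du + (6*u^3 + 4*u^2*v + 9*u^2 + 4*u*v + 2*u + 4) dv

Using F^*(f dg) = (f ∘ F) d(g ∘ F), substitute each coordinate x_i by F_i(u, v) in f_i, and replace dx_i by d F_i = (∂F_i/∂u) du + (∂F_i/∂v) dv.
  For the x component: f_1(F) = 9*u^2 + 6*u*v + 4; d F_1 = (0) du + (1) dv
  For the y component: f_2(F) = -3*u^2 - 2*u*v + v - 1; d F_2 = (-6*u - 2*v) du + (-2*u) dv
Combining and collecting du, dv coefficients:
  coeff of du: 18*u^3 + 18*u^2*v + 4*u*v^2 - 6*u*v + 6*u - 2*v^2 + 2*v
  coeff of dv: 6*u^3 + 4*u^2*v + 9*u^2 + 4*u*v + 2*u + 4
F^* omega = (18*u^3 + 18*u^2*v + 4*u*v^2 - 6*u*v + 6*u - 2*v^2 + 2*v) du + (6*u^3 + 4*u^2*v + 9*u^2 + 4*u*v + 2*u + 4) dv.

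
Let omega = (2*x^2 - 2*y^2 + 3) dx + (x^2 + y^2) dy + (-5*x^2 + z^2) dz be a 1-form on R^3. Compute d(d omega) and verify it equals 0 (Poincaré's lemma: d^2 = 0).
d(d omega) = 0

Step 1: d omega = sum_{i<j} (∂f_j/∂x_i - ∂f_i/∂x_j) dx_i ∧ dx_j:
  coeff of dx ∧ dy: 2*x + 4*y
  coeff of dx ∧ dz: -10*x
  coeff of dy ∧ dz: 0
Step 2: Apply d again to each 2-form coefficient. The only possible 3-form in R^3 is dx ∧ dy ∧ dz, with coefficient
  ∂(coeff of dy∧dz)/∂x - ∂(coeff of dx∧dz)/∂y + ∂(coeff of dx∧dy)/∂z
  = ∂/∂x (0) - ∂/∂y (-10*x) + ∂/∂z (2*x + 4*y).
Each of these terms simplifies to sums of mixed partials that cancel in pairs. The result is 0 (by equality of mixed partials for smooth functions — Schwarz / Clairaut).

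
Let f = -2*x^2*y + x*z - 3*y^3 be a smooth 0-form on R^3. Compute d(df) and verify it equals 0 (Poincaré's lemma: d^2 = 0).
d(df) = 0

Step 1: df = sum_i (∂f/∂x_i) dx_i = (-4*x*y + z) dx + (-2*x^2 - 9*y^2) dy + (x) dz.
Step 2: Apply d again. Using the 1-form formula, the coefficient of dx ∧ dy in d(df) is ∂^2 f/∂x ∂y - ∂^2 f/∂y ∂x = (-4*x) - (-4*x) = 0 (equality of mixed partials for smooth f).
Similarly for dx ∧ dz and dy ∧ dz — all coefficients vanish. So d(df) = 0.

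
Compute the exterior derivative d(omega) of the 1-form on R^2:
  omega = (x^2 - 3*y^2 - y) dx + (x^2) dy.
d(omega) = (2*x + 6*y + 1) dx ∧ dy

For a 1-form omega = sum_i f_i dx_i, the exterior derivative is
  d(omega) = sum_{i < j} (∂f_j/∂x_i - ∂f_i/∂x_j) dx_i ∧ dx_j.
  coefficient of dx ∧ dy: ∂f_2/∂x - ∂f_1/∂y = ∂(x^2)/∂x - ∂(x^2 - 3*y^2 - y)/∂y = 2*x + 6*y + 1
Assembling: d(omega) = (2*x + 6*y + 1) dx ∧ dy.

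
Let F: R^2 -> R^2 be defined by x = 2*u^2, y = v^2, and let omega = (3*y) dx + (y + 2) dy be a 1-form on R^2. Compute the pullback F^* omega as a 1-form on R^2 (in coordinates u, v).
F^* omega = (12*u*v^2) du + (2*v*(v^2 + 2)) dv

Using F^*(f dg) = (f ∘ F) d(g ∘ F), substitute each coordinate x_i by F_i(u, v) in f_i, and replace dx_i by d F_i = (∂F_i/∂u) du + (∂F_i/∂v) dv.
  For the x component: f_1(F) = 3*v^2; d F_1 = (4*u) du + (0) dv
  For the y component: f_2(F) = v^2 + 2; d F_2 = (0) du + (2*v) dv
Combining and collecting du, dv coefficients:
  coeff of du: 12*u*v^2
  coeff of dv: 2*v*(v^2 + 2)
F^* omega = (12*u*v^2) du + (2*v*(v^2 + 2)) dv.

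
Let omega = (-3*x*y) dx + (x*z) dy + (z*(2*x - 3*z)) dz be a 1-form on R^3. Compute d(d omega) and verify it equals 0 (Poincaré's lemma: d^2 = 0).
d(d omega) = 0

Step 1: d omega = sum_{i<j} (∂f_j/∂x_i - ∂f_i/∂x_j) dx_i ∧ dx_j:
  coeff of dx ∧ dy: 3*x + z
  coeff of dx ∧ dz: 2*z
  coeff of dy ∧ dz: -x
Step 2: Apply d again to each 2-form coefficient. The only possible 3-form in R^3 is dx ∧ dy ∧ dz, with coefficient
  ∂(coeff of dy∧dz)/∂x - ∂(coeff of dx∧dz)/∂y + ∂(coeff of dx∧dy)/∂z
  = ∂/∂x (-x) - ∂/∂y (2*z) + ∂/∂z (3*x + z).
Each of these terms simplifies to sums of mixed partials that cancel in pairs. The result is 0 (by equality of mixed partials for smooth functions — Schwarz / Clairaut).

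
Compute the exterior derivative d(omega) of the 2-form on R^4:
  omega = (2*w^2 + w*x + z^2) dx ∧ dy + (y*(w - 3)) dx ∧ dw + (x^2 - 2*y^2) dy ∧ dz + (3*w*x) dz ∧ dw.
d(omega) = (2*x + 2*z) dx ∧ dy ∧ dz + (3*w + x + 3) dx ∧ dy ∧ dw + (3*w) dx ∧ dz ∧ dw

For a 2-form omega = sum_{i<j} g_{ij} dx_i ∧ dx_j, the exterior derivative is
  d(omega) = sum_{i<j} d(g_{ij}) ∧ dx_i ∧ dx_j = sum_{i<j, k} (∂g_{ij}/∂x_k) dx_k ∧ dx_i ∧ dx_j.
Expand each term, using dx_k ∧ dx_i ∧ dx_j = sgn(permutation) dx_{(a)} ∧ dx_{(b)} ∧ dx_{(c)} with (a < b < c) sorted:
  d(2*w^2 + w*x + z^2) includes (∂/∂z)(2*w^2 + w*x + z^2) dz = (2*z) dz, which multiplied by dx ∧ dy gives (2*z) dx ∧ dy ∧ dz
  d(2*w^2 + w*x + z^2) includes (∂/∂w)(2*w^2 + w*x + z^2) dw = (4*w + x) dw, which multiplied by dx ∧ dy gives (4*w + x) dx ∧ dy ∧ dw
  d(y*(w - 3)) includes (∂/∂y)(y*(w - 3)) dy = (w - 3) dy, which multiplied by dx ∧ dw gives (3 - w) dx ∧ dy ∧ dw
  d(x^2 - 2*y^2) includes (∂/∂x)(x^2 - 2*y^2) dx = (2*x) dx, which multiplied by dy ∧ dz gives (2*x) dx ∧ dy ∧ dz
  d(3*w*x) includes (∂/∂x)(3*w*x) dx = (3*w) dx, which multiplied by dz ∧ dw gives (3*w) dx ∧ dz ∧ dw
Collecting like 3-forms: d(omega) = (2*x + 2*z) dx ∧ dy ∧ dz + (3*w + x + 3) dx ∧ dy ∧ dw + (3*w) dx ∧ dz ∧ dw.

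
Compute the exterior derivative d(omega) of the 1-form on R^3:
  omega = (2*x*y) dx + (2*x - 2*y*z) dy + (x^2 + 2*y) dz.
d(omega) = (2 - 2*x) dx ∧ dy + (2*x) dx ∧ dz + (2*y + 2) dy ∧ dz

For a 1-form omega = sum_i f_i dx_i, the exterior derivative is
  d(omega) = sum_{i < j} (∂f_j/∂x_i - ∂f_i/∂x_j) dx_i ∧ dx_j.
  coefficient of dx ∧ dy: ∂f_2/∂x - ∂f_1/∂y = ∂(2*x - 2*y*z)/∂x - ∂(2*x*y)/∂y = 2 - 2*x
  coefficient of dx ∧ dz: ∂f_3/∂x - ∂f_1/∂z = ∂(x^2 + 2*y)/∂x - ∂(2*x*y)/∂z = 2*x
  coefficient of dy ∧ dz: ∂f_3/∂y - ∂f_2/∂z = ∂(x^2 + 2*y)/∂y - ∂(2*x - 2*y*z)/∂z = 2*y + 2
Assembling: d(omega) = (2 - 2*x) dx ∧ dy + (2*x) dx ∧ dz + (2*y + 2) dy ∧ dz.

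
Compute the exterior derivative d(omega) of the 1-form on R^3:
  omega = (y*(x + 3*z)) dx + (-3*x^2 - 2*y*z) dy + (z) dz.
d(omega) = (-7*x - 3*z) dx ∧ dy + (-3*y) dx ∧ dz + (2*y) dy ∧ dz

For a 1-form omega = sum_i f_i dx_i, the exterior derivative is
  d(omega) = sum_{i < j} (∂f_j/∂x_i - ∂f_i/∂x_j) dx_i ∧ dx_j.
  coefficient of dx ∧ dy: ∂f_2/∂x - ∂f_1/∂y = ∂(-3*x^2 - 2*y*z)/∂x - ∂(y*(x + 3*z))/∂y = -7*x - 3*z
  coefficient of dx ∧ dz: ∂f_3/∂x - ∂f_1/∂z = ∂(z)/∂x - ∂(y*(x + 3*z))/∂z = -3*y
  coefficient of dy ∧ dz: ∂f_3/∂y - ∂f_2/∂z = ∂(z)/∂y - ∂(-3*x^2 - 2*y*z)/∂z = 2*y
Assembling: d(omega) = (-7*x - 3*z) dx ∧ dy + (-3*y) dx ∧ dz + (2*y) dy ∧ dz.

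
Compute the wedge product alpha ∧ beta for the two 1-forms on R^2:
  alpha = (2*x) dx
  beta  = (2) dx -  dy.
alpha ∧ beta = (-2*x) dx ∧ dy

Distribute the wedge, using dx_i ∧ dx_j = -dx_j ∧ dx_i and dx_i ∧ dx_i = 0. For each pair (i, j) with i < j, the coefficient of dx_i ∧ dx_j in alpha ∧ beta is (alpha_i * beta_j - alpha_j * beta_i). Collecting: alpha ∧ beta = (-2*x) dx ∧ dy.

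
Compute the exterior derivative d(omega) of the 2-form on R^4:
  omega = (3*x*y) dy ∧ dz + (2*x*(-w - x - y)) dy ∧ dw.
d(omega) = (3*y) dx ∧ dy ∧ dz + (-2*w - 4*x - 2*y) dx ∧ dy ∧ dw

For a 2-form omega = sum_{i<j} g_{ij} dx_i ∧ dx_j, the exterior derivative is
  d(omega) = sum_{i<j} d(g_{ij}) ∧ dx_i ∧ dx_j = sum_{i<j, k} (∂g_{ij}/∂x_k) dx_k ∧ dx_i ∧ dx_j.
Expand each term, using dx_k ∧ dx_i ∧ dx_j = sgn(permutation) dx_{(a)} ∧ dx_{(b)} ∧ dx_{(c)} with (a < b < c) sorted:
  d(3*x*y) includes (∂/∂x)(3*x*y) dx = (3*y) dx, which multiplied by dy ∧ dz gives (3*y) dx ∧ dy ∧ dz
  d(2*x*(-w - x - y)) includes (∂/∂x)(2*x*(-w - x - y)) dx = (-2*w - 4*x - 2*y) dx, which multiplied by dy ∧ dw gives (-2*w - 4*x - 2*y) dx ∧ dy ∧ dw
Collecting like 3-forms: d(omega) = (3*y) dx ∧ dy ∧ dz + (-2*w - 4*x - 2*y) dx ∧ dy ∧ dw.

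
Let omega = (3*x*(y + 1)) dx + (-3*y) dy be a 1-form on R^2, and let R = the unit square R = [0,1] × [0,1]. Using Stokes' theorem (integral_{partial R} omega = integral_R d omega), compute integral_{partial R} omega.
integral_(partial R) omega = -3/2

Stokes: integral_partial_R omega = integral_R d omega with d omega = (∂Q/∂x - ∂P/∂y) dx ∧ dy.
  ∂Q/∂x = 0
  ∂P/∂y = 3*x
  integrand = ∂Q/∂x - ∂P/∂y = -3*x.
Integrating over R: integral_0^1 integral_0^1 (-3*x) dx dy = -3/2.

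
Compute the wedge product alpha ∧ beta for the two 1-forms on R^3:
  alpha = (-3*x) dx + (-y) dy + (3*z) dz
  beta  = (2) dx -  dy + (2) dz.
alpha ∧ beta = (3*x + 2*y) dx ∧ dy + (-6*x - 6*z) dx ∧ dz + (-2*y + 3*z) dy ∧ dz

Distribute the wedge, using dx_i ∧ dx_j = -dx_j ∧ dx_i and dx_i ∧ dx_i = 0. For each pair (i, j) with i < j, the coefficient of dx_i ∧ dx_j in alpha ∧ beta is (alpha_i * beta_j - alpha_j * beta_i). Collecting: alpha ∧ beta = (3*x + 2*y) dx ∧ dy + (-6*x - 6*z) dx ∧ dz + (-2*y + 3*z) dy ∧ dz.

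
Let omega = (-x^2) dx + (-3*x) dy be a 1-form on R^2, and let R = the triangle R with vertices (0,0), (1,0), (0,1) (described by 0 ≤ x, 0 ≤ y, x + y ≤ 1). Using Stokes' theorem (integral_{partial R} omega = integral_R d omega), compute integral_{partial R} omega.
integral_(partial R) omega = -3/2

Stokes: integral_partial_R omega = integral_R d omega with d omega = (∂Q/∂x - ∂P/∂y) dx ∧ dy.
  ∂Q/∂x = -3
  ∂P/∂y = 0
  integrand = ∂Q/∂x - ∂P/∂y = -3.
Integrating over R: integral_0^1 integral_0^{1-x} (-3) dy dx = -3/2.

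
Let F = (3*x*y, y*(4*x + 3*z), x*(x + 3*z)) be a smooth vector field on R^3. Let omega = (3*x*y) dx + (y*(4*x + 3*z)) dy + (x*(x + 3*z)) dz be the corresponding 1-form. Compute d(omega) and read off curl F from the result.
d(omega) = (-3*y) dy ∧ dz + (-2*x - 3*z) dz ∧ dx + (-3*x + 4*y) dx ∧ dy; curl F = (-3*y, -2*x - 3*z, -3*x + 4*y)

d omega = sum_{i<j} (∂f_j/∂x_i - ∂f_i/∂x_j) dx_i ∧ dx_j. Under the identification (dy ∧ dz, dz ∧ dx, dx ∧ dy) ↔ (e_x, e_y, e_z), the coefficients are exactly the components of curl F. Compute:
  ∂R/∂y - ∂Q/∂z = (0) - (3*y) = -3*y
  ∂P/∂z - ∂R/∂x = (0) - (2*x + 3*z) = -2*x - 3*z
  ∂Q/∂x - ∂P/∂y = (4*y) - (3*x) = -3*x + 4*y.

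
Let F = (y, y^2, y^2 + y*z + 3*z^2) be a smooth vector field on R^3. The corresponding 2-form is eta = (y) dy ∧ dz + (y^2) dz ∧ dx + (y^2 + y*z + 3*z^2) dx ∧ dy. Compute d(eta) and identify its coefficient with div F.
d(eta) = (3*y + 6*z) dx ∧ dy ∧ dz; div F = 3*y + 6*z

For a 2-form in R^3 of the form above, applying d gives a 3-form with coefficient ∂P/∂x + ∂Q/∂y + ∂R/∂z:
  ∂P/∂x = 0
  ∂Q/∂y = 2*y
  ∂R/∂z = y + 6*z
Sum = 3*y + 6*z, which is exactly div F.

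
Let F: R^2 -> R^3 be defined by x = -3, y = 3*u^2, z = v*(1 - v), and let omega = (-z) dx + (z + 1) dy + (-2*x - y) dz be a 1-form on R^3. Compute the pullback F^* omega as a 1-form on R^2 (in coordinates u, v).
F^* omega = (6*u*(-v^2 + v + 1)) du + (6*u^2*v - 3*u^2 - 12*v + 6) dv

Using F^*(f dg) = (f ∘ F) d(g ∘ F), substitute each coordinate x_i by F_i(u, v) in f_i, and replace dx_i by d F_i = (∂F_i/∂u) du + (∂F_i/∂v) dv.
  For the x component: f_1(F) = v*(v - 1); d F_1 = (0) du + (0) dv
  For the y component: f_2(F) = -v^2 + v + 1; d F_2 = (6*u) du + (0) dv
  For the z component: f_3(F) = 6 - 3*u^2; d F_3 = (0) du + (1 - 2*v) dv
Combining and collecting du, dv coefficients:
  coeff of du: 6*u*(-v^2 + v + 1)
  coeff of dv: 6*u^2*v - 3*u^2 - 12*v + 6
F^* omega = (6*u*(-v^2 + v + 1)) du + (6*u^2*v - 3*u^2 - 12*v + 6) dv.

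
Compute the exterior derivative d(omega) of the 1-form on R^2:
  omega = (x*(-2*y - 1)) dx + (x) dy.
d(omega) = (2*x + 1) dx ∧ dy

For a 1-form omega = sum_i f_i dx_i, the exterior derivative is
  d(omega) = sum_{i < j} (∂f_j/∂x_i - ∂f_i/∂x_j) dx_i ∧ dx_j.
  coefficient of dx ∧ dy: ∂f_2/∂x - ∂f_1/∂y = ∂(x)/∂x - ∂(x*(-2*y - 1))/∂y = 2*x + 1
Assembling: d(omega) = (2*x + 1) dx ∧ dy.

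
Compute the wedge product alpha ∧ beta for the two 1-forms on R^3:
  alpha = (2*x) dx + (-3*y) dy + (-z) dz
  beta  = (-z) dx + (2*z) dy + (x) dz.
alpha ∧ beta = (z*(4*x - 3*y)) dx ∧ dy + (2*x^2 - z^2) dx ∧ dz + (-3*x*y + 2*z^2) dy ∧ dz

Distribute the wedge, using dx_i ∧ dx_j = -dx_j ∧ dx_i and dx_i ∧ dx_i = 0. For each pair (i, j) with i < j, the coefficient of dx_i ∧ dx_j in alpha ∧ beta is (alpha_i * beta_j - alpha_j * beta_i). Collecting: alpha ∧ beta = (z*(4*x - 3*y)) dx ∧ dy + (2*x^2 - z^2) dx ∧ dz + (-3*x*y + 2*z^2) dy ∧ dz.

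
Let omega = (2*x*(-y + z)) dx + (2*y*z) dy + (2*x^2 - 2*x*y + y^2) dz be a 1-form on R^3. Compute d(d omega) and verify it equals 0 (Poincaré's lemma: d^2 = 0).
d(d omega) = 0

Step 1: d omega = sum_{i<j} (∂f_j/∂x_i - ∂f_i/∂x_j) dx_i ∧ dx_j:
  coeff of dx ∧ dy: 2*x
  coeff of dx ∧ dz: 2*x - 2*y
  coeff of dy ∧ dz: -2*x
Step 2: Apply d again to each 2-form coefficient. The only possible 3-form in R^3 is dx ∧ dy ∧ dz, with coefficient
  ∂(coeff of dy∧dz)/∂x - ∂(coeff of dx∧dz)/∂y + ∂(coeff of dx∧dy)/∂z
  = ∂/∂x (-2*x) - ∂/∂y (2*x - 2*y) + ∂/∂z (2*x).
Each of these terms simplifies to sums of mixed partials that cancel in pairs. The result is 0 (by equality of mixed partials for smooth functions — Schwarz / Clairaut).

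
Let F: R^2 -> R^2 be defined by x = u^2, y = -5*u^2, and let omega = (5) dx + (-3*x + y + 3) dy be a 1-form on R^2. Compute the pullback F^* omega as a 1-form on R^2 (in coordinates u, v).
F^* omega = (80*u^3 - 20*u) du

Using F^*(f dg) = (f ∘ F) d(g ∘ F), substitute each coordinate x_i by F_i(u, v) in f_i, and replace dx_i by d F_i = (∂F_i/∂u) du + (∂F_i/∂v) dv.
  For the x component: f_1(F) = 5; d F_1 = (2*u) du + (0) dv
  For the y component: f_2(F) = 3 - 8*u^2; d F_2 = (-10*u) du + (0) dv
Combining and collecting du, dv coefficients:
  coeff of du: 80*u^3 - 20*u
  coeff of dv: 0
F^* omega = (80*u^3 - 20*u) du.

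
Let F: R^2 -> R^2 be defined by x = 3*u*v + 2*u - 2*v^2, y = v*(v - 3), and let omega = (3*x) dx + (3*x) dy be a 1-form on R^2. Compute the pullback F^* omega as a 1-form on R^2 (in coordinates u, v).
F^* omega = (27*u*v^2 + 36*u*v + 12*u - 18*v^3 - 12*v^2) du + (27*u^2*v + 18*u^2 - 36*u*v^2 - 39*u*v - 18*u + 12*v^3 + 18*v^2) dv

Using F^*(f dg) = (f ∘ F) d(g ∘ F), substitute each coordinate x_i by F_i(u, v) in f_i, and replace dx_i by d F_i = (∂F_i/∂u) du + (∂F_i/∂v) dv.
  For the x component: f_1(F) = 9*u*v + 6*u - 6*v^2; d F_1 = (3*v + 2) du + (3*u - 4*v) dv
  For the y component: f_2(F) = 9*u*v + 6*u - 6*v^2; d F_2 = (0) du + (2*v - 3) dv
Combining and collecting du, dv coefficients:
  coeff of du: 27*u*v^2 + 36*u*v + 12*u - 18*v^3 - 12*v^2
  coeff of dv: 27*u^2*v + 18*u^2 - 36*u*v^2 - 39*u*v - 18*u + 12*v^3 + 18*v^2
F^* omega = (27*u*v^2 + 36*u*v + 12*u - 18*v^3 - 12*v^2) du + (27*u^2*v + 18*u^2 - 36*u*v^2 - 39*u*v - 18*u + 12*v^3 + 18*v^2) dv.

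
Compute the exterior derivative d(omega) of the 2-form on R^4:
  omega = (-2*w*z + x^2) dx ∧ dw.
d(omega) = (2*w) dx ∧ dz ∧ dw

For a 2-form omega = sum_{i<j} g_{ij} dx_i ∧ dx_j, the exterior derivative is
  d(omega) = sum_{i<j} d(g_{ij}) ∧ dx_i ∧ dx_j = sum_{i<j, k} (∂g_{ij}/∂x_k) dx_k ∧ dx_i ∧ dx_j.
Expand each term, using dx_k ∧ dx_i ∧ dx_j = sgn(permutation) dx_{(a)} ∧ dx_{(b)} ∧ dx_{(c)} with (a < b < c) sorted:
  d(-2*w*z + x^2) includes (∂/∂z)(-2*w*z + x^2) dz = (-2*w) dz, which multiplied by dx ∧ dw gives (2*w) dx ∧ dz ∧ dw
Collecting like 3-forms: d(omega) = (2*w) dx ∧ dz ∧ dw.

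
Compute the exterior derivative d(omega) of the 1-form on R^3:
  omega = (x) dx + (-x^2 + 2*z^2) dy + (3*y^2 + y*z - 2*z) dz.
d(omega) = (-2*x) dx ∧ dy + (6*y - 3*z) dy ∧ dz

For a 1-form omega = sum_i f_i dx_i, the exterior derivative is
  d(omega) = sum_{i < j} (∂f_j/∂x_i - ∂f_i/∂x_j) dx_i ∧ dx_j.
  coefficient of dx ∧ dy: ∂f_2/∂x - ∂f_1/∂y = ∂(-x^2 + 2*z^2)/∂x - ∂(x)/∂y = -2*x
  coefficient of dy ∧ dz: ∂f_3/∂y - ∂f_2/∂z = ∂(3*y^2 + y*z - 2*z)/∂y - ∂(-x^2 + 2*z^2)/∂z = 6*y - 3*z
Assembling: d(omega) = (-2*x) dx ∧ dy + (6*y - 3*z) dy ∧ dz.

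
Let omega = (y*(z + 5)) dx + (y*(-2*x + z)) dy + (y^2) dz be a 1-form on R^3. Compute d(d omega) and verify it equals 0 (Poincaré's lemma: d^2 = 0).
d(d omega) = 0

Step 1: d omega = sum_{i<j} (∂f_j/∂x_i - ∂f_i/∂x_j) dx_i ∧ dx_j:
  coeff of dx ∧ dy: -2*y - z - 5
  coeff of dx ∧ dz: -y
  coeff of dy ∧ dz: y
Step 2: Apply d again to each 2-form coefficient. The only possible 3-form in R^3 is dx ∧ dy ∧ dz, with coefficient
  ∂(coeff of dy∧dz)/∂x - ∂(coeff of dx∧dz)/∂y + ∂(coeff of dx∧dy)/∂z
  = ∂/∂x (y) - ∂/∂y (-y) + ∂/∂z (-2*y - z - 5).
Each of these terms simplifies to sums of mixed partials that cancel in pairs. The result is 0 (by equality of mixed partials for smooth functions — Schwarz / Clairaut).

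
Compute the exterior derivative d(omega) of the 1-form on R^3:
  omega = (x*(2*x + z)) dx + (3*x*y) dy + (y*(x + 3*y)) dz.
d(omega) = (3*y) dx ∧ dy + (-x + y) dx ∧ dz + (x + 6*y) dy ∧ dz

For a 1-form omega = sum_i f_i dx_i, the exterior derivative is
  d(omega) = sum_{i < j} (∂f_j/∂x_i - ∂f_i/∂x_j) dx_i ∧ dx_j.
  coefficient of dx ∧ dy: ∂f_2/∂x - ∂f_1/∂y = ∂(3*x*y)/∂x - ∂(x*(2*x + z))/∂y = 3*y
  coefficient of dx ∧ dz: ∂f_3/∂x - ∂f_1/∂z = ∂(y*(x + 3*y))/∂x - ∂(x*(2*x + z))/∂z = -x + y
  coefficient of dy ∧ dz: ∂f_3/∂y - ∂f_2/∂z = ∂(y*(x + 3*y))/∂y - ∂(3*x*y)/∂z = x + 6*y
Assembling: d(omega) = (3*y) dx ∧ dy + (-x + y) dx ∧ dz + (x + 6*y) dy ∧ dz.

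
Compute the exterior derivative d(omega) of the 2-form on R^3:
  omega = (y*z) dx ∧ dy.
d(omega) = (y) dx ∧ dy ∧ dz

For a 2-form omega = sum_{i<j} g_{ij} dx_i ∧ dx_j, the exterior derivative is
  d(omega) = sum_{i<j} d(g_{ij}) ∧ dx_i ∧ dx_j = sum_{i<j, k} (∂g_{ij}/∂x_k) dx_k ∧ dx_i ∧ dx_j.
Expand each term, using dx_k ∧ dx_i ∧ dx_j = sgn(permutation) dx_{(a)} ∧ dx_{(b)} ∧ dx_{(c)} with (a < b < c) sorted:
  d(y*z) includes (∂/∂z)(y*z) dz = (y) dz, which multiplied by dx ∧ dy gives (y) dx ∧ dy ∧ dz
Collecting like 3-forms: d(omega) = (y) dx ∧ dy ∧ dz.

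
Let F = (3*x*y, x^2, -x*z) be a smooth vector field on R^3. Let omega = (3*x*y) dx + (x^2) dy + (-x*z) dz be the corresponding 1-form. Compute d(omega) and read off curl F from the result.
d(omega) = (0) dy ∧ dz + (z) dz ∧ dx + (-x) dx ∧ dy; curl F = (0, z, -x)

d omega = sum_{i<j} (∂f_j/∂x_i - ∂f_i/∂x_j) dx_i ∧ dx_j. Under the identification (dy ∧ dz, dz ∧ dx, dx ∧ dy) ↔ (e_x, e_y, e_z), the coefficients are exactly the components of curl F. Compute:
  ∂R/∂y - ∂Q/∂z = (0) - (0) = 0
  ∂P/∂z - ∂R/∂x = (0) - (-z) = z
  ∂Q/∂x - ∂P/∂y = (2*x) - (3*x) = -x.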